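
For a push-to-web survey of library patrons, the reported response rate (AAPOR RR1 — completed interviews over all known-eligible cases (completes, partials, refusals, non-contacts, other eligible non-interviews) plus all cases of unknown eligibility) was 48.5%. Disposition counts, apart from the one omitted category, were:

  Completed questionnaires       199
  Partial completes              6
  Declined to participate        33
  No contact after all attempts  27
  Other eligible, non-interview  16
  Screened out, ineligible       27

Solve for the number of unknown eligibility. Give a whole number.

129

RR1 = 199 / D = 0.485
D = 199 / 0.485 = 410.3
Other denominator terms total 281
unknown eligibility = 410.3 − 281 ≈ 129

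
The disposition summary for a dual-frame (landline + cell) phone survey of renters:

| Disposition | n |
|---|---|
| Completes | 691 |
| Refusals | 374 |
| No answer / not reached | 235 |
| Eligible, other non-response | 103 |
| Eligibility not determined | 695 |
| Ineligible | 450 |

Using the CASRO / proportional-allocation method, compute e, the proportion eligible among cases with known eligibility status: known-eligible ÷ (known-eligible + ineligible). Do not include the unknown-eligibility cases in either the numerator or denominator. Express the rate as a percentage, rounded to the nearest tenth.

75.7%

Eligible (known) = 691 + 374 + 235 + 103 = 1403
e = 1403 / (1403 + 450) = 1403 / 1853 = 0.7572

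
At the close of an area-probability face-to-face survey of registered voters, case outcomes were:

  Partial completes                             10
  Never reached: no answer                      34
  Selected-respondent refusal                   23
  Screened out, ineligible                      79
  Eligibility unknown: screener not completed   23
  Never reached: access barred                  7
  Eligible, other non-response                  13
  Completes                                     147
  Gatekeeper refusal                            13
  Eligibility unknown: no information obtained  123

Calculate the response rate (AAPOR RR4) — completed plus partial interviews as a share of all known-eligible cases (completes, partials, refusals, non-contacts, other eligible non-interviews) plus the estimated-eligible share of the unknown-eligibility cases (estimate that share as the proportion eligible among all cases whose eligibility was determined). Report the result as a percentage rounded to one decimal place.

Refusals = 13 + 23 = 36
No contact after all attempts = 34 + 7 = 41
Unknown if eligible = 23 + 123 = 146
Numerator → 147 + 10 = 157
Eligible (known) → 147 + 10 + 36 + 41 + 13 = 247
e = 247 / (247 + 79) = 247 / 326 = 0.7577
Estimated eligible among unknowns → 0.7577 × 146 = 110.62
Denominator → 247 + 110.62 = 357.62
RR4 = 157 / 357.62 = 0.4390

43.9%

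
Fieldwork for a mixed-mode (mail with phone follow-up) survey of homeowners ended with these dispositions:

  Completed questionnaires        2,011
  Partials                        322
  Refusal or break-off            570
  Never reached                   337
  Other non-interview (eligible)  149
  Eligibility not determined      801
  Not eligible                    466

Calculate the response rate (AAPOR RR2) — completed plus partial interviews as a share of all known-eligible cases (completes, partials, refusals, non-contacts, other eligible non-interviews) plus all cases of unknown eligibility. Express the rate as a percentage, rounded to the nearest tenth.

55.7%

Num → 2011 + 322 = 2333
Denom → 2011 + 322 + 570 + 337 + 149 + 801 = 4190
RR2 = 2333 / 4190 = 0.5568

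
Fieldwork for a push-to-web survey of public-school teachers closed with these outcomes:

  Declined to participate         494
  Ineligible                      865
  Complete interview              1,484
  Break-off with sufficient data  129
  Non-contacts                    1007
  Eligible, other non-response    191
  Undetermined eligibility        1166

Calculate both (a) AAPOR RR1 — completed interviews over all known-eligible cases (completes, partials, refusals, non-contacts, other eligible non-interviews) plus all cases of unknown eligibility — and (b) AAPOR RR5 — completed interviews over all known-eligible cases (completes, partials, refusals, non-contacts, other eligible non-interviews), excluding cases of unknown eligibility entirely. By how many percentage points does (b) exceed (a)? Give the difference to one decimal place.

11.7

Top = 1484
Denominator = 1484 + 129 + 494 + 1007 + 191 + 1166 = 4471
RR1 = 1484 / 4471 = 0.3319
Denominator = 1484 + 129 + 494 + 1007 + 191 = 3305
RR5 = 1484 / 3305 = 0.4490
Difference = 44.90 − 33.19 = 11.71 percentage points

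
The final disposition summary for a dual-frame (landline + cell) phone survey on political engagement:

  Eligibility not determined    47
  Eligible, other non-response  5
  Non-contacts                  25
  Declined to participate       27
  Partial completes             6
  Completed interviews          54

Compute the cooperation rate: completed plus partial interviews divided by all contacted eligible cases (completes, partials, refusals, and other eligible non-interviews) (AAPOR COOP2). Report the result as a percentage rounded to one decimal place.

65.2%

Num → 54 + 6 = 60
Denominator → 54 + 6 + 27 + 5 = 92
COOP2 = 60 / 92 = 0.6522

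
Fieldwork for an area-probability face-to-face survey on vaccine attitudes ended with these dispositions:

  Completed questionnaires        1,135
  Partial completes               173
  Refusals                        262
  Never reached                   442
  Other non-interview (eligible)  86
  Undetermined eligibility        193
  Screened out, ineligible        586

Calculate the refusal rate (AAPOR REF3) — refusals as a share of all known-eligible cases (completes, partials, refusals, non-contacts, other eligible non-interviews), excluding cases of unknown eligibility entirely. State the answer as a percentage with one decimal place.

12.5%

Numerator: 262
Denom: 1135 + 173 + 262 + 442 + 86 = 2098
REF3 = 262 / 2098 = 0.1249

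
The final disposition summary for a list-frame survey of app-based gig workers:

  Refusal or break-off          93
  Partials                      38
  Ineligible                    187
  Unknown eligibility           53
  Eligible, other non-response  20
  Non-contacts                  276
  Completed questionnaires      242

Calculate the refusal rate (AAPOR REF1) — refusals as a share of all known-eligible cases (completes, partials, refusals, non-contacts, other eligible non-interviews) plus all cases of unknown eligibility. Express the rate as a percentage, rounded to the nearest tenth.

12.9%

Numerator: 93
Denom: 242 + 38 + 93 + 276 + 20 + 53 = 722
REF1 = 93 / 722 = 0.1288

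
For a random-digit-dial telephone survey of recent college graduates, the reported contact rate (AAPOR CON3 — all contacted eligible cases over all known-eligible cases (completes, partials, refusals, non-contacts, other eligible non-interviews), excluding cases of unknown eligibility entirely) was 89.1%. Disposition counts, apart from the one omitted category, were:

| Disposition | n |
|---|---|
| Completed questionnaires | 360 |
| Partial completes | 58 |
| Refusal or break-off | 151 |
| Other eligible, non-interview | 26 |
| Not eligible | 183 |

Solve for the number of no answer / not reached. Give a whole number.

73

Top → 360 + 58 + 151 + 26 = 595
CON3 = 595 / D = 0.891
D = 595 / 0.891 = 667.8
Other denominator terms total 595
no answer / not reached = 667.8 − 595 ≈ 73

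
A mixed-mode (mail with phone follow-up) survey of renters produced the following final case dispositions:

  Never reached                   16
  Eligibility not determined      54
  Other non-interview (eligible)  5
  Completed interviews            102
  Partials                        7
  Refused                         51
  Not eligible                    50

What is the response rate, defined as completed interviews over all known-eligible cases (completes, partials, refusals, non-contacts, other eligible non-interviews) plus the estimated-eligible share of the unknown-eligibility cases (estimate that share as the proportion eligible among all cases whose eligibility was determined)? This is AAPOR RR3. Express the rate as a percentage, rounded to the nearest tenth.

Num → 102
Known eligible → 102 + 7 + 51 + 16 + 5 = 181
e = 181 / (181 + 50) = 181 / 231 = 0.7835
Eligible share of unknowns → 0.7835 × 54 = 42.31
Base → 181 + 42.31 = 223.31
RR3 = 102 / 223.31 = 0.4568

45.7%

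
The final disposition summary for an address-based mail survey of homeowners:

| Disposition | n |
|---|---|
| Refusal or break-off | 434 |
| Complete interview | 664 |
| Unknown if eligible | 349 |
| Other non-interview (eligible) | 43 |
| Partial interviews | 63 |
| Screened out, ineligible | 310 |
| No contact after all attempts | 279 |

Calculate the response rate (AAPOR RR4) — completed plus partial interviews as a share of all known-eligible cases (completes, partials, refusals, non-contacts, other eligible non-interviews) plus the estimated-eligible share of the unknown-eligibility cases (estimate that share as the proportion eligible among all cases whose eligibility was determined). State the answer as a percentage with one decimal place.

41.0%

Top = 664 + 63 = 727
Determined eligible = 664 + 63 + 434 + 279 + 43 = 1483
e = 1483 / (1483 + 310) = 1483 / 1793 = 0.8271
e × U = 0.8271 × 349 = 288.66
Denominator = 1483 + 288.66 = 1771.66
RR4 = 727 / 1771.66 = 0.4103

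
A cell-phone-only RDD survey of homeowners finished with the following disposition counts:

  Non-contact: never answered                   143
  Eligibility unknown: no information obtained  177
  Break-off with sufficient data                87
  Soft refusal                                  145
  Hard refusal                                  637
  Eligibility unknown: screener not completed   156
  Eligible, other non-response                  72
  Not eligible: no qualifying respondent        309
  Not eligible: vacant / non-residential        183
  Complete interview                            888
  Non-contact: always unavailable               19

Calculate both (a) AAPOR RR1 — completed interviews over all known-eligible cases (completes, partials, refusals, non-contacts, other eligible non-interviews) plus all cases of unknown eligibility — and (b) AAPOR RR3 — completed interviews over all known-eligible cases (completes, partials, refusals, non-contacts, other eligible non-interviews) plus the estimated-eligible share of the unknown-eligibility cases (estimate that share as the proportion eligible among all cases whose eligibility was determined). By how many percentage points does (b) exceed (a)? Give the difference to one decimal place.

1.1

Declined to participate = 637 + 145 = 782
Never reached = 143 + 19 = 162
Eligibility not determined = 156 + 177 = 333
Ineligible = 309 + 183 = 492
Top → 888
Denom → 888 + 87 + 782 + 162 + 72 + 333 = 2324
RR1 = 888 / 2324 = 0.3821
Eligible (known) → 888 + 87 + 782 + 162 + 72 = 1991
e = 1991 / (1991 + 492) = 1991 / 2483 = 0.8019
e × U → 0.8019 × 333 = 267.03
Denom → 1991 + 267.03 = 2258.03
RR3 = 888 / 2258.03 = 0.3933
Difference = 39.33 − 38.21 = 1.12 percentage points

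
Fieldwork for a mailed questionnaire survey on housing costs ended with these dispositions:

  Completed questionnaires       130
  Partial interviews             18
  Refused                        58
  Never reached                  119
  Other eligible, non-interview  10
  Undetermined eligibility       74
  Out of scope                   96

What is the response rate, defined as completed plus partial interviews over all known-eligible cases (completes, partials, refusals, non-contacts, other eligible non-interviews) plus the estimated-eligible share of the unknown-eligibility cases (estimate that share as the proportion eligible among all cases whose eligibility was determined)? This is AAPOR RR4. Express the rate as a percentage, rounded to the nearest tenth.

Num → 130 + 18 = 148
Known eligible → 130 + 18 + 58 + 119 + 10 = 335
e = 335 / (335 + 96) = 335 / 431 = 0.7773
Estimated eligible among unknowns → 0.7773 × 74 = 57.52
Base → 335 + 57.52 = 392.52
RR4 = 148 / 392.52 = 0.3771

37.7%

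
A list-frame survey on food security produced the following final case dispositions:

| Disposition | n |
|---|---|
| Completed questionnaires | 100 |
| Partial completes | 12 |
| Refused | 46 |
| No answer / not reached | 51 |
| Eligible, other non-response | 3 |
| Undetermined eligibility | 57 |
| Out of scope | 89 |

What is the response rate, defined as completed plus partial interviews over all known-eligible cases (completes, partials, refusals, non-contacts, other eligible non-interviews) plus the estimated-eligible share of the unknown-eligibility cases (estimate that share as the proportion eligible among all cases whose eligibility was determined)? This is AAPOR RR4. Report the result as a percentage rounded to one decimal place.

44.4%

Num = 100 + 12 = 112
Eligible (known) = 100 + 12 + 46 + 51 + 3 = 212
e = 212 / (212 + 89) = 212 / 301 = 0.7043
Eligible share of unknowns = 0.7043 × 57 = 40.15
Denom = 212 + 40.15 = 252.15
RR4 = 112 / 252.15 = 0.4442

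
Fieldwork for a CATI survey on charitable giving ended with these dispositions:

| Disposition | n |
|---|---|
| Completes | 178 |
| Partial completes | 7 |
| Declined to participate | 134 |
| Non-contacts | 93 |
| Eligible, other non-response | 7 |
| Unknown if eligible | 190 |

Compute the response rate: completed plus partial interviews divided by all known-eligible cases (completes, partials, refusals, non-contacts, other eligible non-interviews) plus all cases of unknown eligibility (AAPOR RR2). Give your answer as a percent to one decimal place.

30.4%

Num: 178 + 7 = 185
Denom: 178 + 7 + 134 + 93 + 7 + 190 = 609
RR2 = 185 / 609 = 0.3038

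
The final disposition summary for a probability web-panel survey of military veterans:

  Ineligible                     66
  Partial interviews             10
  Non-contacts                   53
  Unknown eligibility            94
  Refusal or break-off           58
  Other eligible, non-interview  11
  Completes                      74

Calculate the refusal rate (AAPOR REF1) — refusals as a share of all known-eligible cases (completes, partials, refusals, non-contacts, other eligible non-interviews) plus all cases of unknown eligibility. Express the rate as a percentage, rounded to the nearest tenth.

Top: 58
Denom: 74 + 10 + 58 + 53 + 11 + 94 = 300
REF1 = 58 / 300 = 0.1933

19.3%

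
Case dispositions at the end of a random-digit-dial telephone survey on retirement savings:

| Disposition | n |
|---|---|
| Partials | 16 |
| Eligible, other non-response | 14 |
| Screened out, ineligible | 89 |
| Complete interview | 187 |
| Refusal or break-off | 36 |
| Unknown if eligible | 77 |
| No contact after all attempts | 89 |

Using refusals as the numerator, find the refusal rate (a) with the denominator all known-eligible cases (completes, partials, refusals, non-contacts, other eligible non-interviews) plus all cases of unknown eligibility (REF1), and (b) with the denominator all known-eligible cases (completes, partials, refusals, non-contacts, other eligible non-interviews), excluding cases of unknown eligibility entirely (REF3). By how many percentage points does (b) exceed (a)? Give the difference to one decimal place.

1.9

Num: 36
Base: 187 + 16 + 36 + 89 + 14 + 77 = 419
REF1 = 36 / 419 = 0.0859
Base: 187 + 16 + 36 + 89 + 14 = 342
REF3 = 36 / 342 = 0.1053
Difference = 10.53 − 8.59 = 1.94 percentage points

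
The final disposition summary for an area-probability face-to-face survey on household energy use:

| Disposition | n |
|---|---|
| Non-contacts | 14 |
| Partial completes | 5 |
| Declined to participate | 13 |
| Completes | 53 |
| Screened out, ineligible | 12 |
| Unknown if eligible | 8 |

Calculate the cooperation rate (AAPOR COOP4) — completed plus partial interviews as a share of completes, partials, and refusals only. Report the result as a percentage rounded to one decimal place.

81.7%

Numerator: 53 + 5 = 58
Denom: 53 + 5 + 13 = 71
COOP4 = 58 / 71 = 0.8169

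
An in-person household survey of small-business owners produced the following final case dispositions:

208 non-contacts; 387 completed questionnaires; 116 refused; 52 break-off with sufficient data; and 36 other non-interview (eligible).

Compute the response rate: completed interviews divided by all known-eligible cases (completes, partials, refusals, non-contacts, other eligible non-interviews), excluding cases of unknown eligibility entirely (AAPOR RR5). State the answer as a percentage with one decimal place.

Num → 387
Denom → 387 + 52 + 116 + 208 + 36 = 799
RR5 = 387 / 799 = 0.4844

48.4%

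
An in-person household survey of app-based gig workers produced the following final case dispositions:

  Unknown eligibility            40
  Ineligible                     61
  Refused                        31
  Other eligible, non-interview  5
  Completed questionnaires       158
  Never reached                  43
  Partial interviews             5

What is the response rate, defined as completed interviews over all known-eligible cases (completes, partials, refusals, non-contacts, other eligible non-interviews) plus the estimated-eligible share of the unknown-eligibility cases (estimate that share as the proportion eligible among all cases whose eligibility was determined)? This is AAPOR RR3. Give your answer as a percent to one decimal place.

57.7%

Top → 158
Eligible (known) → 158 + 5 + 31 + 43 + 5 = 242
e = 242 / (242 + 61) = 242 / 303 = 0.7987
e × U → 0.7987 × 40 = 31.95
Denom → 242 + 31.95 = 273.95
RR3 = 158 / 273.95 = 0.5767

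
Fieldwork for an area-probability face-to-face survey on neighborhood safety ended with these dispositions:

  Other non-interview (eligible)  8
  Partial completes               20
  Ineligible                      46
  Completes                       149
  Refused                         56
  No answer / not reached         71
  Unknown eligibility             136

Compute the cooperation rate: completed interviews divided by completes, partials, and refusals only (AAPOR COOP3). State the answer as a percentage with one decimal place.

Num: 149
Base: 149 + 20 + 56 = 225
COOP3 = 149 / 225 = 0.6622

66.2%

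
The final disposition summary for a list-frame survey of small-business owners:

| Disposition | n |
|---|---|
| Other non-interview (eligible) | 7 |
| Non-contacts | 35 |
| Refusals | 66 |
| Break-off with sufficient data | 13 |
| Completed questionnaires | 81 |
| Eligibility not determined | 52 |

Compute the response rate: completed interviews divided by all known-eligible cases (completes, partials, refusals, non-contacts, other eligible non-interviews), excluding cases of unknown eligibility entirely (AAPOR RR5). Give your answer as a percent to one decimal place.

40.1%

Numerator: 81
Base: 81 + 13 + 66 + 35 + 7 = 202
RR5 = 81 / 202 = 0.4010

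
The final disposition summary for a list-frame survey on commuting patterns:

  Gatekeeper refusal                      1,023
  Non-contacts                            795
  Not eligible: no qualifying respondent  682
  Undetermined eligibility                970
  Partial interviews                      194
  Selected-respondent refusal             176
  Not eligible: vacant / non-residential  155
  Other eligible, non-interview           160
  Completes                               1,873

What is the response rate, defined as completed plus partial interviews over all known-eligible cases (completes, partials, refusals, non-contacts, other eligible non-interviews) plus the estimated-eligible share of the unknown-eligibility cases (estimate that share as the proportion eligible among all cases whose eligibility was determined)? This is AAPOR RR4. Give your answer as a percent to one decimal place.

41.1%

Refusal or break-off = 1023 + 176 = 1199
Not eligible = 682 + 155 = 837
Top: 1873 + 194 = 2067
Determined eligible: 1873 + 194 + 1199 + 795 + 160 = 4221
e = 4221 / (4221 + 837) = 4221 / 5058 = 0.8345
e × U: 0.8345 × 970 = 809.47
Base: 4221 + 809.47 = 5030.47
RR4 = 2067 / 5030.47 = 0.4109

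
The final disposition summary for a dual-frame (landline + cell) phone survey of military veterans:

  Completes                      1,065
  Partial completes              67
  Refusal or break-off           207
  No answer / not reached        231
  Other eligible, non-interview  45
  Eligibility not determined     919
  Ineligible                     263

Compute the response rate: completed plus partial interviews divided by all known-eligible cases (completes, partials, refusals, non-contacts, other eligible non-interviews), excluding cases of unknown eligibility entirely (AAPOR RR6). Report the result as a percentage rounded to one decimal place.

70.1%

Num: 1065 + 67 = 1132
Base: 1065 + 67 + 207 + 231 + 45 = 1615
RR6 = 1132 / 1615 = 0.7009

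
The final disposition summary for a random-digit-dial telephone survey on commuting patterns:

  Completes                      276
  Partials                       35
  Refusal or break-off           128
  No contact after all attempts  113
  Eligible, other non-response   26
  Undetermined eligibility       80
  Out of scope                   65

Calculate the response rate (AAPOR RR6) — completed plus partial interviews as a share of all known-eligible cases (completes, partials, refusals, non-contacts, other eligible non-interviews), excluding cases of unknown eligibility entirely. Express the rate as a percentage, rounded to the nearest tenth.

Top → 276 + 35 = 311
Base → 276 + 35 + 128 + 113 + 26 = 578
RR6 = 311 / 578 = 0.5381

53.8%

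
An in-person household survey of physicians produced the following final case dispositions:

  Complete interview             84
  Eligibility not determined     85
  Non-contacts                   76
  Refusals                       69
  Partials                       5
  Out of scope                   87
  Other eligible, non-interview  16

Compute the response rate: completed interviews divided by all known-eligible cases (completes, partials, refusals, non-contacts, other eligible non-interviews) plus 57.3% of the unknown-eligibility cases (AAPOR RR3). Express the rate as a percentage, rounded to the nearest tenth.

Numerator → 84
Determined eligible → 84 + 5 + 69 + 76 + 16 = 250
e × U → 0.5730 × 85 = 48.70
Denominator → 250 + 48.70 = 298.70
RR3 = 84 / 298.70 = 0.2812

28.1%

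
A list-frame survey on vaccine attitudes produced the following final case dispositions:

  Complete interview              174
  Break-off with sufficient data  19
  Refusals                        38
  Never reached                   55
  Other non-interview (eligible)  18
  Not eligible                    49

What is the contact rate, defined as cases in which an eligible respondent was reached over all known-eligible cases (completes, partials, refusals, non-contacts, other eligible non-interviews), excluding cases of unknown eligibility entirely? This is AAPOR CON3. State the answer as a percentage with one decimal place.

81.9%

Num → 174 + 19 + 38 + 18 = 249
Base → 174 + 19 + 38 + 55 + 18 = 304
CON3 = 249 / 304 = 0.8191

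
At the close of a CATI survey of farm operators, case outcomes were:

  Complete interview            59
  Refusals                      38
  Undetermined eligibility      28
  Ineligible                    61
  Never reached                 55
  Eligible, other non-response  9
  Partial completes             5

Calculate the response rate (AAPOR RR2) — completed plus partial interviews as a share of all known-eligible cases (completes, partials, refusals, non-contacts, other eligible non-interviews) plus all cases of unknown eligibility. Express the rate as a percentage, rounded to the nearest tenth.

Num = 59 + 5 = 64
Base = 59 + 5 + 38 + 55 + 9 + 28 = 194
RR2 = 64 / 194 = 0.3299

33.0%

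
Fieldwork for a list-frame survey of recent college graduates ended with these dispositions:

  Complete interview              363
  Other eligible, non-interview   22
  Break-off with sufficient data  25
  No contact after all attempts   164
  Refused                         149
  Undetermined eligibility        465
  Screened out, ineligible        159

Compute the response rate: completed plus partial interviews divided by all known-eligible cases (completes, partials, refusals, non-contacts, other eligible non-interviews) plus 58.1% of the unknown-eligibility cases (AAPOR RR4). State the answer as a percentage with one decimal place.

39.1%

Numerator = 363 + 25 = 388
Known eligible = 363 + 25 + 149 + 164 + 22 = 723
e × U = 0.5810 × 465 = 270.16
Denom = 723 + 270.16 = 993.16
RR4 = 388 / 993.16 = 0.3907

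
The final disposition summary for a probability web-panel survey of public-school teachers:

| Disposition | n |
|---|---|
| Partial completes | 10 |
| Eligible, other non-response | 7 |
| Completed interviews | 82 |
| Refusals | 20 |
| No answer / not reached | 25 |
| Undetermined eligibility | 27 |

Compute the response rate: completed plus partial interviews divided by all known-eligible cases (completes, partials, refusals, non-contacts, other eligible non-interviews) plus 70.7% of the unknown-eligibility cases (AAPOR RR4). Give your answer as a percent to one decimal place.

56.4%

Numerator: 82 + 10 = 92
Known eligible: 82 + 10 + 20 + 25 + 7 = 144
Eligible share of unknowns: 0.7070 × 27 = 19.09
Base: 144 + 19.09 = 163.09
RR4 = 92 / 163.09 = 0.5641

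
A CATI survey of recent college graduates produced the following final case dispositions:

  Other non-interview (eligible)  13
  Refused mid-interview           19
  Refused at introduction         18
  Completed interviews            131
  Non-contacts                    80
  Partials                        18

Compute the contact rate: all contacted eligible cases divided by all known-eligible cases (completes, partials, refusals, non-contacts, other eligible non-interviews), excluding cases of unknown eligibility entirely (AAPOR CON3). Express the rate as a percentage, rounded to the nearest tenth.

Refusal or break-off = 18 + 19 = 37
Numerator → 131 + 18 + 37 + 13 = 199
Denominator → 131 + 18 + 37 + 80 + 13 = 279
CON3 = 199 / 279 = 0.7133

71.3%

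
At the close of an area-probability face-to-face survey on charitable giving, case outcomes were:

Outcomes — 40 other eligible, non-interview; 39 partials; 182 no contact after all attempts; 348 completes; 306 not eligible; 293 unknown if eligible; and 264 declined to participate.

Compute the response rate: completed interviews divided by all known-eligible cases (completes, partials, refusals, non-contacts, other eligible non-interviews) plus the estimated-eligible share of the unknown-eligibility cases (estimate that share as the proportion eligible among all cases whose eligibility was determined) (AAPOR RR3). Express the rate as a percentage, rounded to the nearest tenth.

31.9%

Numerator = 348
Known eligible = 348 + 39 + 264 + 182 + 40 = 873
e = 873 / (873 + 306) = 873 / 1179 = 0.7405
Estimated eligible among unknowns = 0.7405 × 293 = 216.97
Denom = 873 + 216.97 = 1089.97
RR3 = 348 / 1089.97 = 0.3193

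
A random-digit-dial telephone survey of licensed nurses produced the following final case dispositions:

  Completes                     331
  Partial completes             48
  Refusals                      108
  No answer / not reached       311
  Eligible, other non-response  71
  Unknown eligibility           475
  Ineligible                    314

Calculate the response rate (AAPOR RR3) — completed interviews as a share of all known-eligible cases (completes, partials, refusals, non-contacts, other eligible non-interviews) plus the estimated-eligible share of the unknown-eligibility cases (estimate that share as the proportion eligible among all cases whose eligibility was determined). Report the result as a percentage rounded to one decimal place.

27.2%

Top → 331
Eligible (known) → 331 + 48 + 108 + 311 + 71 = 869
e = 869 / (869 + 314) = 869 / 1183 = 0.7346
e × U → 0.7346 × 475 = 348.94
Base → 869 + 348.94 = 1217.94
RR3 = 331 / 1217.94 = 0.2718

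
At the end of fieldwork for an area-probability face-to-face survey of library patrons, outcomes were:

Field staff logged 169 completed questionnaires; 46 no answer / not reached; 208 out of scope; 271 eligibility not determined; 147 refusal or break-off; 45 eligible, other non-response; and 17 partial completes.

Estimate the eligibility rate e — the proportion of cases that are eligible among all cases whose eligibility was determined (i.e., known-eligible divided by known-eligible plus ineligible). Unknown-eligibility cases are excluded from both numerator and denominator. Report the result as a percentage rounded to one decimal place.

Eligible (known): 169 + 17 + 147 + 46 + 45 = 424
e = 424 / (424 + 208) = 424 / 632 = 0.6709

67.1%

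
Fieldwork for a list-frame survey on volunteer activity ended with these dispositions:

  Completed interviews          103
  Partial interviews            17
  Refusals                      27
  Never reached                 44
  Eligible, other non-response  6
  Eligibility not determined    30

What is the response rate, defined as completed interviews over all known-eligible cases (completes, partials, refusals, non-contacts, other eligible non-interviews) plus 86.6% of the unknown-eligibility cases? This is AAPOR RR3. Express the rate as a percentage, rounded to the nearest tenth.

Numerator: 103
Eligible (known): 103 + 17 + 27 + 44 + 6 = 197
e × U: 0.8660 × 30 = 25.98
Base: 197 + 25.98 = 222.98
RR3 = 103 / 222.98 = 0.4619

46.2%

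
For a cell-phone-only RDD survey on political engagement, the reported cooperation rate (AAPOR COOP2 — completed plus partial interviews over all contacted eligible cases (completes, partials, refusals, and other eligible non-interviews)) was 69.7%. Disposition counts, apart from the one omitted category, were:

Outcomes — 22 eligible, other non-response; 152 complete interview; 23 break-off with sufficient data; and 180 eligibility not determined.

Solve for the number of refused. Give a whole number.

Numerator: 152 + 23 = 175
COOP2 = 175 / D = 0.697
D = 175 / 0.697 = 251.1
Rest of base = 197
refused = 251.1 − 197 ≈ 54

54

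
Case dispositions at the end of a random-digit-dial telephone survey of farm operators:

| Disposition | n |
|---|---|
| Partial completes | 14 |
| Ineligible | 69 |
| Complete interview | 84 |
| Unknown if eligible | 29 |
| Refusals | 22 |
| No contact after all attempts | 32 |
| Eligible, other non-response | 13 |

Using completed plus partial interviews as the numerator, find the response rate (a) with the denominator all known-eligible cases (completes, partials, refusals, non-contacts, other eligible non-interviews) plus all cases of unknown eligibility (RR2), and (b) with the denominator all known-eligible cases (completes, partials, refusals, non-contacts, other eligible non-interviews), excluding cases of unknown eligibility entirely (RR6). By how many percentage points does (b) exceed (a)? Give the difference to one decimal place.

Num: 84 + 14 = 98
Denominator: 84 + 14 + 22 + 32 + 13 + 29 = 194
RR2 = 98 / 194 = 0.5052
Denominator: 84 + 14 + 22 + 32 + 13 = 165
RR6 = 98 / 165 = 0.5939
Difference = 59.39 − 50.52 = 8.87 percentage points

8.9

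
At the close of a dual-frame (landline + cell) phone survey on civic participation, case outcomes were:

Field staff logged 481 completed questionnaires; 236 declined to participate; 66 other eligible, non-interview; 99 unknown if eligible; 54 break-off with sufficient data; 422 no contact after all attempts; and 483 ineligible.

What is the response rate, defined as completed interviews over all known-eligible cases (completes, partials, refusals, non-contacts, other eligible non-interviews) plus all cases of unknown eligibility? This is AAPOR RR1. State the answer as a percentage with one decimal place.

35.4%

Num → 481
Denom → 481 + 54 + 236 + 422 + 66 + 99 = 1358
RR1 = 481 / 1358 = 0.3542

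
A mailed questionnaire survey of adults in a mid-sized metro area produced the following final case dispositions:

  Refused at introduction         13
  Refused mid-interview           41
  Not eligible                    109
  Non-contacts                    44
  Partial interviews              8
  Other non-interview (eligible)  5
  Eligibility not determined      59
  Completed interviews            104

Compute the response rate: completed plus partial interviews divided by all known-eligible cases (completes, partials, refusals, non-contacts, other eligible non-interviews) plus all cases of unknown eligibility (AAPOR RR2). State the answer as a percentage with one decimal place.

40.9%

Refusal or break-off = 13 + 41 = 54
Num = 104 + 8 = 112
Base = 104 + 8 + 54 + 44 + 5 + 59 = 274
RR2 = 112 / 274 = 0.4088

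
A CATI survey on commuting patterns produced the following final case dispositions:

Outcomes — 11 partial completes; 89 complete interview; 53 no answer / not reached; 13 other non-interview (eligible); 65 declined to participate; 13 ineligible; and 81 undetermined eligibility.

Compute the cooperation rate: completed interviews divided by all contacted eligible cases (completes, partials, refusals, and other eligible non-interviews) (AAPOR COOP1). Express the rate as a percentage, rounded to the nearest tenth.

Top = 89
Denom = 89 + 11 + 65 + 13 = 178
COOP1 = 89 / 178 = 0.5000

50.0%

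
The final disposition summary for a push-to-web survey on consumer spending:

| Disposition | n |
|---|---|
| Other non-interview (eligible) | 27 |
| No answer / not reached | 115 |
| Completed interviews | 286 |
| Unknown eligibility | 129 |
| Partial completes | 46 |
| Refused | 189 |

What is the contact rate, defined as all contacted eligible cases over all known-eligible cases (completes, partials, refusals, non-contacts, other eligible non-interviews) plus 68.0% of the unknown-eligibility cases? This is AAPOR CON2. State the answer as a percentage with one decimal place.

Numerator = 286 + 46 + 189 + 27 = 548
Eligible (known) = 286 + 46 + 189 + 115 + 27 = 663
e × U = 0.6800 × 129 = 87.72
Base = 663 + 87.72 = 750.72
CON2 = 548 / 750.72 = 0.7300

73.0%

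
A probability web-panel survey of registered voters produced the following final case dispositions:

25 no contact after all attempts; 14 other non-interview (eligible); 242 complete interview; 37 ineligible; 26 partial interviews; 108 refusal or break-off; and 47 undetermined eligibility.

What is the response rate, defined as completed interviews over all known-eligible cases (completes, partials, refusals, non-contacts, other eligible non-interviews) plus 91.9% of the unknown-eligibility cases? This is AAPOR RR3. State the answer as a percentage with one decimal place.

52.8%

Numerator → 242
Determined eligible → 242 + 26 + 108 + 25 + 14 = 415
Eligible share of unknowns → 0.9190 × 47 = 43.19
Base → 415 + 43.19 = 458.19
RR3 = 242 / 458.19 = 0.5282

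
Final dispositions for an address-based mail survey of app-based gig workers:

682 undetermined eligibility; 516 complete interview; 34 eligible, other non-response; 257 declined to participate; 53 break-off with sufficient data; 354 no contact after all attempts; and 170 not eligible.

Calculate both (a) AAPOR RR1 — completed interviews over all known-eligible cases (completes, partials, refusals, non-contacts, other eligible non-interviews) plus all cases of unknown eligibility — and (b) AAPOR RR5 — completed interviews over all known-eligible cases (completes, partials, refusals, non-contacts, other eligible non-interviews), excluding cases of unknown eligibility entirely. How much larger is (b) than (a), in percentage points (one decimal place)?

Num = 516
Base = 516 + 53 + 257 + 354 + 34 + 682 = 1896
RR1 = 516 / 1896 = 0.2722
Base = 516 + 53 + 257 + 354 + 34 = 1214
RR5 = 516 / 1214 = 0.4250
Difference = 42.50 − 27.22 = 15.28 percentage points

15.3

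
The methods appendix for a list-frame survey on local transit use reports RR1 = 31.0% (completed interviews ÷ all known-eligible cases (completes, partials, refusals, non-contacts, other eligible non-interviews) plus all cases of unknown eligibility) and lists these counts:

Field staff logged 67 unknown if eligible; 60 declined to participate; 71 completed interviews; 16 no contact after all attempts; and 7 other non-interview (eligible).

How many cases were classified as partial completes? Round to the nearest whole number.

RR1 = 71 / D = 0.310
D = 71 / 0.310 = 229.0
Rest of base = 221
partial completes = 229.0 − 221 ≈ 8

8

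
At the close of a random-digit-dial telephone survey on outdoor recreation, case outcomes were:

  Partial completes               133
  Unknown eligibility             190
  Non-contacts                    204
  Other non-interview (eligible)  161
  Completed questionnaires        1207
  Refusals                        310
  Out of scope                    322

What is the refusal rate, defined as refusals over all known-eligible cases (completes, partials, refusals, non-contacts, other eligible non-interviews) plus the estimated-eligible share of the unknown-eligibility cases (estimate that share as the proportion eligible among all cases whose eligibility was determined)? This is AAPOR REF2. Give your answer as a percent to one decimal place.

14.2%

Top = 310
Determined eligible = 1207 + 133 + 310 + 204 + 161 = 2015
e = 2015 / (2015 + 322) = 2015 / 2337 = 0.8622
e × U = 0.8622 × 190 = 163.82
Denominator = 2015 + 163.82 = 2178.82
REF2 = 310 / 2178.82 = 0.1423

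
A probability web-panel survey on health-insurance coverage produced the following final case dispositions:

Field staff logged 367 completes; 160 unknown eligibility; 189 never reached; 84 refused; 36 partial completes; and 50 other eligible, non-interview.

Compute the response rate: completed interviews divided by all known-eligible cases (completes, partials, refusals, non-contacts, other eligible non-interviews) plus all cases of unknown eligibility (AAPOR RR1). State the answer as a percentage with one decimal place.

41.4%

Num → 367
Denominator → 367 + 36 + 84 + 189 + 50 + 160 = 886
RR1 = 367 / 886 = 0.4142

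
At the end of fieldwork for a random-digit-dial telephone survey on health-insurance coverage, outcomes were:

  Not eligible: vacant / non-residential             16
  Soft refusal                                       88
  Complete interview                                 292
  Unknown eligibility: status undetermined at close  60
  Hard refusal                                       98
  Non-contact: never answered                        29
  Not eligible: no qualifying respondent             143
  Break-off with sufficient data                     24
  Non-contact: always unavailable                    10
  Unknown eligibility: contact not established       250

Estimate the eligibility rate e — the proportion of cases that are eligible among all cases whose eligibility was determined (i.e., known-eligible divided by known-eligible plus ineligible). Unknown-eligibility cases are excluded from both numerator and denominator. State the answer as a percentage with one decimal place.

77.3%

Refusal or break-off = 98 + 88 = 186
Non-contacts = 29 + 10 = 39
Undetermined eligibility = 250 + 60 = 310
Ineligible = 143 + 16 = 159
Determined eligible: 292 + 24 + 186 + 39 = 541
e = 541 / (541 + 159) = 541 / 700 = 0.7729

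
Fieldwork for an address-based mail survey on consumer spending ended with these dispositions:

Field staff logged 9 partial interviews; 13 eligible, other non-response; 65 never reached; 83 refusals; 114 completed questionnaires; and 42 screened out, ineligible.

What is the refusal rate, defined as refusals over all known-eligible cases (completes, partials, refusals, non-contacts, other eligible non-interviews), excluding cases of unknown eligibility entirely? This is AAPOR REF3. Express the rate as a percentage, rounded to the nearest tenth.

29.2%

Top → 83
Base → 114 + 9 + 83 + 65 + 13 = 284
REF3 = 83 / 284 = 0.2923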